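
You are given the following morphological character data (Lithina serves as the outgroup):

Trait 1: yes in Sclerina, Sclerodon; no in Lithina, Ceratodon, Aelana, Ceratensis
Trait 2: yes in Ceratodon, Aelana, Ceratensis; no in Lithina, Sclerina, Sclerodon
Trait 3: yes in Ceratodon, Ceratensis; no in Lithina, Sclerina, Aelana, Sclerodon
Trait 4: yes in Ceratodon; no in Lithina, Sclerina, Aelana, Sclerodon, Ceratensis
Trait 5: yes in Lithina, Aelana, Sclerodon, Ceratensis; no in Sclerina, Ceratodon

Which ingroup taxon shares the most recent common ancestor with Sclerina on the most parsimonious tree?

Character polarity is set by the outgroup: the derived state is whichever differs from the outgroup's state, so for Trait 5 the derived state is 'no', and for the remaining characters it is 'yes'.
Only Sclerina and Sclerodon show the derived state 'yes' for Trait 1, supporting them as a clade.
Trait 2: derived state 'yes' in Aelana, Ceratensis, and Ceratodon only — synapomorphy for {Aelana, Ceratensis, Ceratodon}.
Trait 3 (derived state 'yes') is shared by Ceratensis and Ceratodon — a synapomorphy uniting that clade.
Trait 4 (derived state 'yes') is unique to Ceratodon (autapomorphy; uninformative for grouping).
Trait 5 (state 'no') occurs in Ceratodon and Sclerina but conflicts with the nesting implied by the other characters — most parsimoniously interpreted as homoplasy.
Most parsimonious ingroup topology: ((Sclerina,Sclerodon),((Ceratodon,Ceratensis),Aelana)).
Sclerina and Sclerodon form a cherry on this tree, so they are sister taxa.

Sclerodon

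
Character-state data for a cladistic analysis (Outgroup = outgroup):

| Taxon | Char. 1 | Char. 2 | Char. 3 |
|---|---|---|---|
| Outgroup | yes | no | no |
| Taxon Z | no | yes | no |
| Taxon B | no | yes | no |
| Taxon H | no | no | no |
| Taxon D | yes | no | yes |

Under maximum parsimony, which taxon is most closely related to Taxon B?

Taxon Z

Character polarity is set by the outgroup: the derived state is whichever differs from the outgroup's state, so for Char. 1 the derived state is 'no', and for the remaining characters it is 'yes'.
Char. 1: derived state 'no' in Taxon B, Taxon H, and Taxon Z only — synapomorphy for {Taxon B, Taxon H, Taxon Z}.
Only Taxon B and Taxon Z show the derived state 'yes' for Char. 2, supporting them as a clade.
Char. 3 (derived state 'yes') is unique to Taxon D (autapomorphy; uninformative for grouping).
Most parsimonious ingroup topology: (((Taxon Z,Taxon B),Taxon H),Taxon D).
Taxon B and Taxon Z form a cherry on this tree, so they are sister taxa.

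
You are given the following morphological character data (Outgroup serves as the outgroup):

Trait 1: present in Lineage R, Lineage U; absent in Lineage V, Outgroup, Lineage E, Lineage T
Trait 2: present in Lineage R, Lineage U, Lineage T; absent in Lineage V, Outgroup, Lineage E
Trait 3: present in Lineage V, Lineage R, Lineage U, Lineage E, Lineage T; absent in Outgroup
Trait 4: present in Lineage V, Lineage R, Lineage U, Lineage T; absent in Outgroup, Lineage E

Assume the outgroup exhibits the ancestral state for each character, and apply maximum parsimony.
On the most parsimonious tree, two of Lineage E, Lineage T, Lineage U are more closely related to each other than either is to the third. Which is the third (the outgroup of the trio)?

Lineage E

The outgroup has state 'absent' for every character, so 'present' is the derived state throughout.
Trait 1 (derived state 'present') is shared by Lineage R and Lineage U — a synapomorphy uniting that clade.
Only Lineage R, Lineage T, and Lineage U show the derived state 'present' for Trait 2, supporting them as a clade.
All ingroup taxa share the derived state 'present' for Trait 3; it defines the ingroup but does not resolve relationships within it.
Trait 4: derived state 'present' in Lineage R, Lineage T, Lineage U, and Lineage V only — synapomorphy for {Lineage R, Lineage T, Lineage U, Lineage V}.
Most parsimonious ingroup topology: ((((Lineage U,Lineage R),Lineage T),Lineage V),Lineage E).
Lineage U and Lineage T share a more recent common ancestor with each other than either does with Lineage E, so Lineage E is the least closely related of the three.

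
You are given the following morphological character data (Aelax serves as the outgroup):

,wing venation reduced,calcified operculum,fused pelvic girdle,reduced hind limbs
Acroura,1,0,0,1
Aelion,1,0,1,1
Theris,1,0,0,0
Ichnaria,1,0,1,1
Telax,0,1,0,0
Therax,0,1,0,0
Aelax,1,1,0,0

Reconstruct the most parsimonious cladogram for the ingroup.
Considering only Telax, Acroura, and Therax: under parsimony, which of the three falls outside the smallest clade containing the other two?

Acroura

Character polarity is set by the outgroup: the derived state is whichever differs from the outgroup's state, so for wing venation reduced, calcified operculum the derived state is '0', and for the remaining characters it is '1'.
Only Telax and Therax show the derived state '0' for wing venation reduced, supporting them as a clade.
Only Acroura, Aelion, Ichnaria, and Theris show the derived state '0' for calcified operculum, supporting them as a clade.
Only Aelion and Ichnaria show the derived state '1' for fused pelvic girdle, supporting them as a clade.
reduced hind limbs: derived state '1' in Acroura, Aelion, and Ichnaria only — synapomorphy for {Acroura, Aelion, Ichnaria}.
Most parsimonious ingroup topology: ((((Ichnaria,Aelion),Acroura),Theris),(Therax,Telax)).
Therax and Telax share a more recent common ancestor with each other than either does with Acroura, so Acroura is the least closely related of the three.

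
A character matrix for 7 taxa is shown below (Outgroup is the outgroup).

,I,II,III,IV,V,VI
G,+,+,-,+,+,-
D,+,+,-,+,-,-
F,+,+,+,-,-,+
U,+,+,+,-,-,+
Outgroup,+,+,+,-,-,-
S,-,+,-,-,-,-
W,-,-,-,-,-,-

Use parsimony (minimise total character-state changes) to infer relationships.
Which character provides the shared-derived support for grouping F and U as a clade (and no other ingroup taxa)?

VI

Character polarity is set by the outgroup: the derived state is whichever differs from the outgroup's state, so for I, II, III the derived state is '-', and for the remaining characters it is '+'.
I (derived state '-') is shared by S and W — a synapomorphy uniting that clade.
II (derived state '-') is unique to W (autapomorphy; uninformative for grouping).
III: derived state '-' in D, G, S, and W only — synapomorphy for {D, G, S, W}.
Only D and G show the derived state '+' for IV, supporting them as a clade.
V: derived state '+' in G only — an autapomorphy, so it tells us nothing about relationships among taxa.
VI (derived state '+') is shared by F and U — a synapomorphy uniting that clade.
Most parsimonious ingroup topology: (((D,G),(S,W)),(U,F)).
The clade {F, U} is supported by VI: its derived state '+' occurs in exactly those taxa and in no other taxon (including the outgroup).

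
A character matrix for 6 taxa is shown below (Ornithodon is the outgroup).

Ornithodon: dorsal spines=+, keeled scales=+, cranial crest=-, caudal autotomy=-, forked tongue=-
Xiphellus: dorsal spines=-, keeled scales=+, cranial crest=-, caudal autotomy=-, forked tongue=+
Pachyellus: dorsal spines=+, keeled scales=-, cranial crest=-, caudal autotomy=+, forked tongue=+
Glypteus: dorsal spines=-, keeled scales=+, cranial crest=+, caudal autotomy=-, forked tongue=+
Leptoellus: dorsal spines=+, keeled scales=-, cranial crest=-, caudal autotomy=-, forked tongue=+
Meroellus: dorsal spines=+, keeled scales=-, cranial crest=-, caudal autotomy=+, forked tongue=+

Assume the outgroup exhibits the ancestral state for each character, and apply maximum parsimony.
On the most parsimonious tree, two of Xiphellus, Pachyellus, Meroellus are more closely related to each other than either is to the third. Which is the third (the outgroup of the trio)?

Character polarity is set by the outgroup: the derived state is whichever differs from the outgroup's state, so for dorsal spines, keeled scales the derived state is '-', and for the remaining characters it is '+'.
Only Glypteus and Xiphellus show the derived state '-' for dorsal spines, supporting them as a clade.
keeled scales: derived state '-' in Leptoellus, Meroellus, and Pachyellus only — synapomorphy for {Leptoellus, Meroellus, Pachyellus}.
cranial crest (derived state '+') is unique to Glypteus (autapomorphy; uninformative for grouping).
caudal autotomy (derived state '+') is shared by Meroellus and Pachyellus — a synapomorphy uniting that clade.
forked tongue (derived state '+') is shared by all ingroup taxa — unites the whole ingroup.
Most parsimonious ingroup topology: ((Xiphellus,Glypteus),((Pachyellus,Meroellus),Leptoellus)).
Meroellus and Pachyellus share a more recent common ancestor with each other than either does with Xiphellus, so Xiphellus is the least closely related of the three.

Xiphellus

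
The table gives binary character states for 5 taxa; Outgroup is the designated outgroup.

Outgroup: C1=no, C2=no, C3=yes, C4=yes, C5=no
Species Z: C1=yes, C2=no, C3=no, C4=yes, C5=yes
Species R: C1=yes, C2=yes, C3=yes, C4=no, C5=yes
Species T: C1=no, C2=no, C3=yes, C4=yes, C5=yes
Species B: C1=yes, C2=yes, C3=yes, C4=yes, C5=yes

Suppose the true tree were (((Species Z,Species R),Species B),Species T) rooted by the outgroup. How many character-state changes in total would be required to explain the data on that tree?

Map each character onto (((Species Z,Species R),Species B),Species T) (rooted by Outgroup) and count the minimum state changes it requires (Fitch parsimony):
C1: 1; C2: 2; C3: 1; C4: 1; C5: 1.
Total tree length = 6.

6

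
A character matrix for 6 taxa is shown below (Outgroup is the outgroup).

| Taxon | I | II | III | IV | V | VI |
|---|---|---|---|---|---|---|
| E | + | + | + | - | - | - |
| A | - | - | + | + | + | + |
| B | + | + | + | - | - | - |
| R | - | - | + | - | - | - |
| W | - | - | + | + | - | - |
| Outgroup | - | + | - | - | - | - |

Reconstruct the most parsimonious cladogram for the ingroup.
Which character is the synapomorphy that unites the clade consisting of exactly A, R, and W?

Character polarity is set by the outgroup: the derived state is whichever differs from the outgroup's state, so for II the derived state is '-', and for the remaining characters it is '+'.
Only B and E show the derived state '+' for I, supporting them as a clade.
II (derived state '-') is shared by A, R, and W — a synapomorphy uniting that clade.
III (derived state '+') is shared by all ingroup taxa — unites the whole ingroup.
IV (derived state '+') is shared by A and W — a synapomorphy uniting that clade.
V (derived state '+') is unique to A (autapomorphy; uninformative for grouping).
VI (derived state '+') is unique to A (autapomorphy; uninformative for grouping).
Most parsimonious ingroup topology: ((R,(W,A)),(E,B)).
The clade {A, R, W} is supported by II: its derived state '-' occurs in exactly those taxa and in no other taxon (including the outgroup).

II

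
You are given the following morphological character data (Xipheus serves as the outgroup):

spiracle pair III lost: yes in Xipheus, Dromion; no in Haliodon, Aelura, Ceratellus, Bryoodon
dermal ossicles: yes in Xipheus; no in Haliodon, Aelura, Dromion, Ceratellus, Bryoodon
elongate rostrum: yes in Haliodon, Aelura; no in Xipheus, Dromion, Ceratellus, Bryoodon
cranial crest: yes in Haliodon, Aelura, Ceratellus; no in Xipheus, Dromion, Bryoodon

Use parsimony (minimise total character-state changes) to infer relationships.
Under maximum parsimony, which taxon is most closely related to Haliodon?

Character polarity is set by the outgroup: the derived state is whichever differs from the outgroup's state, so for spiracle pair III lost, dermal ossicles the derived state is 'no', and for the remaining characters it is 'yes'.
spiracle pair III lost: derived state 'no' in Aelura, Bryoodon, Ceratellus, and Haliodon only — synapomorphy for {Aelura, Bryoodon, Ceratellus, Haliodon}.
dermal ossicles (derived state 'no') is shared by all ingroup taxa — unites the whole ingroup.
Only Aelura and Haliodon show the derived state 'yes' for elongate rostrum, supporting them as a clade.
cranial crest: derived state 'yes' in Aelura, Ceratellus, and Haliodon only — synapomorphy for {Aelura, Ceratellus, Haliodon}.
Most parsimonious ingroup topology: ((((Haliodon,Aelura),Ceratellus),Bryoodon),Dromion).
Haliodon and Aelura form a cherry on this tree, so they are sister taxa.

Aelura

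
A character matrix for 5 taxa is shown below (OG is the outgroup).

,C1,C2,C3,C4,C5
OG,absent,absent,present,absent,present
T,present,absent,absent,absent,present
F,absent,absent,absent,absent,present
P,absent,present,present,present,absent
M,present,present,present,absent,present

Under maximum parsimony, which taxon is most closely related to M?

Character polarity is set by the outgroup: the derived state is whichever differs from the outgroup's state, so for C3, C5 the derived state is 'absent', and for the remaining characters it is 'present'.
C1 (state 'present') occurs in M and T but conflicts with the nesting implied by the other characters — most parsimoniously interpreted as homoplasy.
C2: derived state 'present' in M and P only — synapomorphy for {M, P}.
C3: derived state 'absent' in F and T only — synapomorphy for {F, T}.
C4 (derived state 'present') is unique to P (autapomorphy; uninformative for grouping).
C5: derived state 'absent' in P only — an autapomorphy, so it tells us nothing about relationships among taxa.
Most parsimonious ingroup topology: ((T,F),(P,M)).
M and P form a cherry on this tree, so they are sister taxa.

P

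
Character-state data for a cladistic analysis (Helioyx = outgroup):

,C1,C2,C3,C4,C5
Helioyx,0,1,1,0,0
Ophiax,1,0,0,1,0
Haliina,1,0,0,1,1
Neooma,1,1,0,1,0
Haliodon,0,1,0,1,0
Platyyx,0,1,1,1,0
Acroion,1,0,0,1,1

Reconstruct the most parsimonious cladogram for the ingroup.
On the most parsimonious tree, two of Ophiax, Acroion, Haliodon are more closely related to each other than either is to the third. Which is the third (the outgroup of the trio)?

Character polarity is set by the outgroup: the derived state is whichever differs from the outgroup's state, so for C2, C3 the derived state is '0', and for the remaining characters it is '1'.
C1: derived state '1' in Acroion, Haliina, Neooma, and Ophiax only — synapomorphy for {Acroion, Haliina, Neooma, Ophiax}.
Only Acroion, Haliina, and Ophiax show the derived state '0' for C2, supporting them as a clade.
C3 (derived state '0') is shared by Acroion, Haliina, Haliodon, Neooma, and Ophiax — a synapomorphy uniting that clade.
C4 (derived state '1') is shared by all ingroup taxa — unites the whole ingroup.
Only Acroion and Haliina show the derived state '1' for C5, supporting them as a clade.
Most parsimonious ingroup topology: ((((Ophiax,(Haliina,Acroion)),Neooma),Haliodon),Platyyx).
Acroion and Ophiax share a more recent common ancestor with each other than either does with Haliodon, so Haliodon is the least closely related of the three.

Haliodon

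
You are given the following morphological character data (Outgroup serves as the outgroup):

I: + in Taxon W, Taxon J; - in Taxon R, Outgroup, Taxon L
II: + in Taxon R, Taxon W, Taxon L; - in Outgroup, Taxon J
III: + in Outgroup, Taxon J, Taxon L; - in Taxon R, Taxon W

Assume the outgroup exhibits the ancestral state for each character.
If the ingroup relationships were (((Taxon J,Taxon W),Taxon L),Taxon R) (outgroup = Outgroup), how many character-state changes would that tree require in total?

5

Map each character onto (((Taxon J,Taxon W),Taxon L),Taxon R) (rooted by Outgroup) and count the minimum state changes it requires (Fitch parsimony):
I: 1; II: 2; III: 2.
Total tree length = 5.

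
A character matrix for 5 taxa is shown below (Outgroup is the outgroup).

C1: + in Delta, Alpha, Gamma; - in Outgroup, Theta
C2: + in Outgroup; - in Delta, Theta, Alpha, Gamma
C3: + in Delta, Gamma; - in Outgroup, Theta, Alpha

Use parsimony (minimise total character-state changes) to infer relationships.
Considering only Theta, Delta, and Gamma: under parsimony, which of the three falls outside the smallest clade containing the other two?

Theta

Character polarity is set by the outgroup: the derived state is whichever differs from the outgroup's state, so for C2 the derived state is '-', and for the remaining characters it is '+'.
Only Alpha, Delta, and Gamma show the derived state '+' for C1, supporting them as a clade.
C2 (derived state '-') is shared by all ingroup taxa — unites the whole ingroup.
C3: derived state '+' in Delta and Gamma only — synapomorphy for {Delta, Gamma}.
Most parsimonious ingroup topology: (((Delta,Gamma),Alpha),Theta).
Gamma and Delta share a more recent common ancestor with each other than either does with Theta, so Theta is the least closely related of the three.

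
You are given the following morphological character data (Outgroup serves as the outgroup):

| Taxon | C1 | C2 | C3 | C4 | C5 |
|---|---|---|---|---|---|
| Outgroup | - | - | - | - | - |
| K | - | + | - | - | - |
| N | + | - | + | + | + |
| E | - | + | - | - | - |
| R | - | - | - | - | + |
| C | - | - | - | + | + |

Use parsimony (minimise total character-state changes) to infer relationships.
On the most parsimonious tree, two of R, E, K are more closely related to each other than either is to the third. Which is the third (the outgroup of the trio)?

The outgroup has state '-' for every character, so '+' is the derived state throughout.
C1: derived state '+' in N only — an autapomorphy, so it tells us nothing about relationships among taxa.
Only E and K show the derived state '+' for C2, supporting them as a clade.
C3: derived state '+' in N only — an autapomorphy, so it tells us nothing about relationships among taxa.
C4: derived state '+' in C and N only — synapomorphy for {C, N}.
Only C, N, and R show the derived state '+' for C5, supporting them as a clade.
Most parsimonious ingroup topology: ((K,E),((N,C),R)).
K and E share a more recent common ancestor with each other than either does with R, so R is the least closely related of the three.

R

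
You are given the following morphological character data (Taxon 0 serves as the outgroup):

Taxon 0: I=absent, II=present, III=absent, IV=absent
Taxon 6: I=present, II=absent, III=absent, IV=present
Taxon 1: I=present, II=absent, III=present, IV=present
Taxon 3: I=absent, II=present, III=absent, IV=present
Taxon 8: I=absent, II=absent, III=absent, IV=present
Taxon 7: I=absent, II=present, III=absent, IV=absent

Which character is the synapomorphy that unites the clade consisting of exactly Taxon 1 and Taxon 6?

Character polarity is set by the outgroup: the derived state is whichever differs from the outgroup's state, so for II the derived state is 'absent', and for the remaining characters it is 'present'.
Only Taxon 1 and Taxon 6 show the derived state 'present' for I, supporting them as a clade.
Only Taxon 1, Taxon 6, and Taxon 8 show the derived state 'absent' for II, supporting them as a clade.
III: derived state 'present' in Taxon 1 only — an autapomorphy, so it tells us nothing about relationships among taxa.
Only Taxon 1, Taxon 3, Taxon 6, and Taxon 8 show the derived state 'present' for IV, supporting them as a clade.
Most parsimonious ingroup topology: ((((Taxon 6,Taxon 1),Taxon 8),Taxon 3),Taxon 7).
The clade {Taxon 1, Taxon 6} is supported by I: its derived state 'present' occurs in exactly those taxa and in no other taxon (including the outgroup).

I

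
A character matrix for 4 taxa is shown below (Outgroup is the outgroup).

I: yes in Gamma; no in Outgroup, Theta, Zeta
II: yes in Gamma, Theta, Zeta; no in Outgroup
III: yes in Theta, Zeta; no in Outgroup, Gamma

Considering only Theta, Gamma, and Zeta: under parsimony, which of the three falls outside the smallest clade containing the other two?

Gamma

The outgroup has state 'no' for every character, so 'yes' is the derived state throughout.
I (derived state 'yes') is unique to Gamma (autapomorphy; uninformative for grouping).
All ingroup taxa share the derived state 'yes' for II; it defines the ingroup but does not resolve relationships within it.
III (derived state 'yes') is shared by Theta and Zeta — a synapomorphy uniting that clade.
Most parsimonious ingroup topology: (Gamma,(Theta,Zeta)).
Theta and Zeta share a more recent common ancestor with each other than either does with Gamma, so Gamma is the least closely related of the three.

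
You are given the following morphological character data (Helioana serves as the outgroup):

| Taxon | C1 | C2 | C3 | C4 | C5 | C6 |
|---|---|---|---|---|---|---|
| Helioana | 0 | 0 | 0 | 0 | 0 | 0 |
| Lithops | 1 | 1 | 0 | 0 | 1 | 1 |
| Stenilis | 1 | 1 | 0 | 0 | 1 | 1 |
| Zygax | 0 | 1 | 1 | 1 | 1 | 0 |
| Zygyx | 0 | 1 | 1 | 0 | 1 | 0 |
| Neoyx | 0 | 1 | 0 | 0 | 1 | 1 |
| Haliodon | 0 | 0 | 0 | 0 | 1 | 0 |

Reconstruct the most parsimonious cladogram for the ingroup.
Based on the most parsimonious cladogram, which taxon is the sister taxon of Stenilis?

Lithops

The outgroup has state '0' for every character, so '1' is the derived state throughout.
Only Lithops and Stenilis show the derived state '1' for C1, supporting them as a clade.
Only Lithops, Neoyx, Stenilis, Zygax, and Zygyx show the derived state '1' for C2, supporting them as a clade.
Only Zygax and Zygyx show the derived state '1' for C3, supporting them as a clade.
C4: derived state '1' in Zygax only — an autapomorphy, so it tells us nothing about relationships among taxa.
C5 (derived state '1') is shared by all ingroup taxa — unites the whole ingroup.
C6: derived state '1' in Lithops, Neoyx, and Stenilis only — synapomorphy for {Lithops, Neoyx, Stenilis}.
Most parsimonious ingroup topology: ((((Lithops,Stenilis),Neoyx),(Zygax,Zygyx)),Haliodon).
Stenilis and Lithops form a cherry on this tree, so they are sister taxa.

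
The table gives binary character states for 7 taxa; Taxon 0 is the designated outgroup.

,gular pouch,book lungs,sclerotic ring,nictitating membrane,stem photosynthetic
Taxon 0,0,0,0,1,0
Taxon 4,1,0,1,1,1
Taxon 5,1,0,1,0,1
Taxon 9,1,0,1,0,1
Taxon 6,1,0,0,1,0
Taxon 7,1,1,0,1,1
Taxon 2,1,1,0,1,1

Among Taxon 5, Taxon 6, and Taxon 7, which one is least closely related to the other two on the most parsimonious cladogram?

Taxon 6

Character polarity is set by the outgroup: the derived state is whichever differs from the outgroup's state, so for nictitating membrane the derived state is '0', and for the remaining characters it is '1'.
gular pouch (derived state '1') is shared by all ingroup taxa — unites the whole ingroup.
book lungs (derived state '1') is shared by Taxon 2 and Taxon 7 — a synapomorphy uniting that clade.
sclerotic ring (derived state '1') is shared by Taxon 4, Taxon 5, and Taxon 9 — a synapomorphy uniting that clade.
nictitating membrane (derived state '0') is shared by Taxon 5 and Taxon 9 — a synapomorphy uniting that clade.
stem photosynthetic (derived state '1') is shared by Taxon 2, Taxon 4, Taxon 5, Taxon 7, and Taxon 9 — a synapomorphy uniting that clade.
Most parsimonious ingroup topology: (((Taxon 4,(Taxon 5,Taxon 9)),(Taxon 7,Taxon 2)),Taxon 6).
Taxon 5 and Taxon 7 share a more recent common ancestor with each other than either does with Taxon 6, so Taxon 6 is the least closely related of the three.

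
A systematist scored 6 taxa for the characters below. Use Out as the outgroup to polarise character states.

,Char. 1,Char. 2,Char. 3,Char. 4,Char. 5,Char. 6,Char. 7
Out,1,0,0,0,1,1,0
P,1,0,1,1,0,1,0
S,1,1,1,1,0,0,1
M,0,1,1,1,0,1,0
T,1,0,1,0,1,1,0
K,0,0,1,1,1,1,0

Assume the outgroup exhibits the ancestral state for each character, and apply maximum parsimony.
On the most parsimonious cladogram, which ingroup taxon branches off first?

T

Character polarity is set by the outgroup: the derived state is whichever differs from the outgroup's state, so for Char. 1, Char. 5, Char. 6 the derived state is '0', and for the remaining characters it is '1'.
Char. 1 groups K and M, which is incompatible with the clades supported by the remaining characters; treating it as convergent (homoplasy) costs fewer steps than any alternative tree.
Char. 2: derived state '1' in M and S only — synapomorphy for {M, S}.
Char. 3 (derived state '1') is shared by all ingroup taxa — unites the whole ingroup.
Char. 4: derived state '1' in K, M, P, and S only — synapomorphy for {K, M, P, S}.
Char. 5: derived state '0' in M, P, and S only — synapomorphy for {M, P, S}.
Char. 6: derived state '0' in S only — an autapomorphy, so it tells us nothing about relationships among taxa.
Char. 7: derived state '1' in S only — an autapomorphy, so it tells us nothing about relationships among taxa.
Most parsimonious ingroup topology: (((P,(S,M)),K),T).
T is sister to the clade containing all other ingroup taxa, so it is the earliest-diverging (most basal) ingroup lineage.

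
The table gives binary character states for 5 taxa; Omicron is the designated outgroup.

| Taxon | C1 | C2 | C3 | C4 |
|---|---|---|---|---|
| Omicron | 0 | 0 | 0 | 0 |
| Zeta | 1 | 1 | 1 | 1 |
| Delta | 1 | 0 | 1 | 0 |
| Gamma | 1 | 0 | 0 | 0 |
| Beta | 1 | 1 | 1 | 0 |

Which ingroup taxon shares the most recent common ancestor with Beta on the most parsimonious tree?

The outgroup has state '0' for every character, so '1' is the derived state throughout.
All ingroup taxa share the derived state '1' for C1; it defines the ingroup but does not resolve relationships within it.
C2 (derived state '1') is shared by Beta and Zeta — a synapomorphy uniting that clade.
C3 (derived state '1') is shared by Beta, Delta, and Zeta — a synapomorphy uniting that clade.
C4 (derived state '1') is unique to Zeta (autapomorphy; uninformative for grouping).
Most parsimonious ingroup topology: (((Zeta,Beta),Delta),Gamma).
Beta and Zeta form a cherry on this tree, so they are sister taxa.

Zeta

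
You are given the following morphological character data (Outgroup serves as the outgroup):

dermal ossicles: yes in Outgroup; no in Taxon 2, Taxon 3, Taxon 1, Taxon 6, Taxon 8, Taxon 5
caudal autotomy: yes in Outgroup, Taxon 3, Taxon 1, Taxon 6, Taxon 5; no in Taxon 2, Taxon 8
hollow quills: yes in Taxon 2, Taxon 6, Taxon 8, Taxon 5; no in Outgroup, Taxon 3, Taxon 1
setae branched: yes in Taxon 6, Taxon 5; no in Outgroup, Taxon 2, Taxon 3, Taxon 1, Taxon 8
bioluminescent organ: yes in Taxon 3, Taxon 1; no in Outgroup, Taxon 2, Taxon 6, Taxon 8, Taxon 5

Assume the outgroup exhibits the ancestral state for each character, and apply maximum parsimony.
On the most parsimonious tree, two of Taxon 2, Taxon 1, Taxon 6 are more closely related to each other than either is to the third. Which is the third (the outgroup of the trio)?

Character polarity is set by the outgroup: the derived state is whichever differs from the outgroup's state, so for dermal ossicles, caudal autotomy the derived state is 'no', and for the remaining characters it is 'yes'.
dermal ossicles (derived state 'no') is shared by all ingroup taxa — unites the whole ingroup.
caudal autotomy: derived state 'no' in Taxon 2 and Taxon 8 only — synapomorphy for {Taxon 2, Taxon 8}.
hollow quills: derived state 'yes' in Taxon 2, Taxon 5, Taxon 6, and Taxon 8 only — synapomorphy for {Taxon 2, Taxon 5, Taxon 6, Taxon 8}.
setae branched (derived state 'yes') is shared by Taxon 5 and Taxon 6 — a synapomorphy uniting that clade.
Only Taxon 1 and Taxon 3 show the derived state 'yes' for bioluminescent organ, supporting them as a clade.
Most parsimonious ingroup topology: (((Taxon 2,Taxon 8),(Taxon 6,Taxon 5)),(Taxon 3,Taxon 1)).
Taxon 2 and Taxon 6 share a more recent common ancestor with each other than either does with Taxon 1, so Taxon 1 is the least closely related of the three.

Taxon 1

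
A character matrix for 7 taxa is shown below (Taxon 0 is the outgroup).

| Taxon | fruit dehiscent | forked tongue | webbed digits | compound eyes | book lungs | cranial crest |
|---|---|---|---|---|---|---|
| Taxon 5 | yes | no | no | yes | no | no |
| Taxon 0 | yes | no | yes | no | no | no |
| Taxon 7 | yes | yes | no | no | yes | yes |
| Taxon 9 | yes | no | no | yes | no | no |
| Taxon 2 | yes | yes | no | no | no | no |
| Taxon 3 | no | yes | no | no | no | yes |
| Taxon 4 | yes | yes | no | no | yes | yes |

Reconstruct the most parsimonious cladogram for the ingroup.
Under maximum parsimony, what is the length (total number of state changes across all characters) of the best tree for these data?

Character polarity is set by the outgroup: the derived state is whichever differs from the outgroup's state, so for fruit dehiscent, webbed digits the derived state is 'no', and for the remaining characters it is 'yes'.
fruit dehiscent: derived state 'no' in Taxon 3 only — an autapomorphy, so it tells us nothing about relationships among taxa.
forked tongue: derived state 'yes' in Taxon 2, Taxon 3, Taxon 4, and Taxon 7 only — synapomorphy for {Taxon 2, Taxon 3, Taxon 4, Taxon 7}.
webbed digits (derived state 'no') is shared by all ingroup taxa — unites the whole ingroup.
compound eyes: derived state 'yes' in Taxon 5 and Taxon 9 only — synapomorphy for {Taxon 5, Taxon 9}.
Only Taxon 4 and Taxon 7 show the derived state 'yes' for book lungs, supporting them as a clade.
cranial crest: derived state 'yes' in Taxon 3, Taxon 4, and Taxon 7 only — synapomorphy for {Taxon 3, Taxon 4, Taxon 7}.
Most parsimonious ingroup topology: ((((Taxon 7,Taxon 4),Taxon 3),Taxon 2),(Taxon 9,Taxon 5)).
Changes per character on this tree: fruit dehiscent: 1; forked tongue: 1; webbed digits: 1; compound eyes: 1; book lungs: 1; cranial crest: 1.
Total = 6.

6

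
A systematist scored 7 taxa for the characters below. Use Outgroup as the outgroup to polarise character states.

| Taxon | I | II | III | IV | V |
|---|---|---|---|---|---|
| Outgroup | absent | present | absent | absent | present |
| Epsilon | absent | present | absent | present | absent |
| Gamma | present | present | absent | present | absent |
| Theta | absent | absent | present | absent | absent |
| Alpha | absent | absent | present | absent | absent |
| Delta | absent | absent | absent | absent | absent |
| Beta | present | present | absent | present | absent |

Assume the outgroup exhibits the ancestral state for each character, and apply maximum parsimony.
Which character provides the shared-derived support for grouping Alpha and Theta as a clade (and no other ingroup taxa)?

Character polarity is set by the outgroup: the derived state is whichever differs from the outgroup's state, so for II, V the derived state is 'absent', and for the remaining characters it is 'present'.
Only Beta and Gamma show the derived state 'present' for I, supporting them as a clade.
II: derived state 'absent' in Alpha, Delta, and Theta only — synapomorphy for {Alpha, Delta, Theta}.
III (derived state 'present') is shared by Alpha and Theta — a synapomorphy uniting that clade.
Only Beta, Epsilon, and Gamma show the derived state 'present' for IV, supporting them as a clade.
V (derived state 'absent') is shared by all ingroup taxa — unites the whole ingroup.
Most parsimonious ingroup topology: ((Epsilon,(Gamma,Beta)),((Theta,Alpha),Delta)).
The clade {Alpha, Theta} is supported by III: its derived state 'present' occurs in exactly those taxa and in no other taxon (including the outgroup).

III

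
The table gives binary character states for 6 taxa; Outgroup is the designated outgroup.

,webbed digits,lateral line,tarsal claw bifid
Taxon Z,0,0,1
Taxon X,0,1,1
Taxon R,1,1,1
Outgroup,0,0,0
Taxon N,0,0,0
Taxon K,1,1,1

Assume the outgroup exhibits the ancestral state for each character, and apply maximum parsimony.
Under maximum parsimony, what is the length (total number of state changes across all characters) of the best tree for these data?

The outgroup has state '0' for every character, so '1' is the derived state throughout.
webbed digits: derived state '1' in Taxon K and Taxon R only — synapomorphy for {Taxon K, Taxon R}.
lateral line (derived state '1') is shared by Taxon K, Taxon R, and Taxon X — a synapomorphy uniting that clade.
Only Taxon K, Taxon R, Taxon X, and Taxon Z show the derived state '1' for tarsal claw bifid, supporting them as a clade.
Most parsimonious ingroup topology: ((Taxon Z,((Taxon K,Taxon R),Taxon X)),Taxon N).
Changes per character on this tree: webbed digits: 1; lateral line: 1; tarsal claw bifid: 1.
Total = 3.

3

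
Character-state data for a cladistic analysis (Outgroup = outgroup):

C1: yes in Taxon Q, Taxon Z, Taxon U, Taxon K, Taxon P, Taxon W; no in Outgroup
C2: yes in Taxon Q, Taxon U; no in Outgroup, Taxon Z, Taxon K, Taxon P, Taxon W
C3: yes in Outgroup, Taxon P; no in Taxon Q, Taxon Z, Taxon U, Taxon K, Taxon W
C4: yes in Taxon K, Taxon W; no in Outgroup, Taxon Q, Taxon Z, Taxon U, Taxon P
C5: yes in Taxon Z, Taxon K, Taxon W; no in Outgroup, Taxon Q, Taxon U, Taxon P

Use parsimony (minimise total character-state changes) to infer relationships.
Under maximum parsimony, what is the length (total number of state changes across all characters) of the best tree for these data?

Character polarity is set by the outgroup: the derived state is whichever differs from the outgroup's state, so for C3 the derived state is 'no', and for the remaining characters it is 'yes'.
All ingroup taxa share the derived state 'yes' for C1; it defines the ingroup but does not resolve relationships within it.
C2 (derived state 'yes') is shared by Taxon Q and Taxon U — a synapomorphy uniting that clade.
Only Taxon K, Taxon Q, Taxon U, Taxon W, and Taxon Z show the derived state 'no' for C3, supporting them as a clade.
C4: derived state 'yes' in Taxon K and Taxon W only — synapomorphy for {Taxon K, Taxon W}.
C5 (derived state 'yes') is shared by Taxon K, Taxon W, and Taxon Z — a synapomorphy uniting that clade.
Most parsimonious ingroup topology: (((Taxon Q,Taxon U),(Taxon Z,(Taxon K,Taxon W))),Taxon P).
Changes per character on this tree: C1: 1; C2: 1; C3: 1; C4: 1; C5: 1.
Total = 5.

5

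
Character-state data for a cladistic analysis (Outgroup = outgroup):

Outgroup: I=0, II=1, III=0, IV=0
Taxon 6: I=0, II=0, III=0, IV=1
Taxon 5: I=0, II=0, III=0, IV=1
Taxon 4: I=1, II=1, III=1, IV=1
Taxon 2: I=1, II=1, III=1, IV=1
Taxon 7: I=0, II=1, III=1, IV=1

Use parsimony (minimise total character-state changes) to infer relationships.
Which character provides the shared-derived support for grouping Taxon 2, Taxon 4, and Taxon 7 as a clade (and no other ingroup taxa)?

III

Character polarity is set by the outgroup: the derived state is whichever differs from the outgroup's state, so for II the derived state is '0', and for the remaining characters it is '1'.
I: derived state '1' in Taxon 2 and Taxon 4 only — synapomorphy for {Taxon 2, Taxon 4}.
II (derived state '0') is shared by Taxon 5 and Taxon 6 — a synapomorphy uniting that clade.
Only Taxon 2, Taxon 4, and Taxon 7 show the derived state '1' for III, supporting them as a clade.
IV (derived state '1') is shared by all ingroup taxa — unites the whole ingroup.
Most parsimonious ingroup topology: ((Taxon 6,Taxon 5),((Taxon 4,Taxon 2),Taxon 7)).
The clade {Taxon 2, Taxon 4, Taxon 7} is supported by III: its derived state '1' occurs in exactly those taxa and in no other taxon (including the outgroup).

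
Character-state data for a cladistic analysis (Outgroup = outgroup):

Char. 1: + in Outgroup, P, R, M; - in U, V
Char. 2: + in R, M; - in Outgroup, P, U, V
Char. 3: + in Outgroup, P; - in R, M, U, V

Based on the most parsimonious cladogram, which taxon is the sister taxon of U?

V

Character polarity is set by the outgroup: the derived state is whichever differs from the outgroup's state, so for Char. 1, Char. 3 the derived state is '-', and for the remaining characters it is '+'.
Char. 1: derived state '-' in U and V only — synapomorphy for {U, V}.
Char. 2 (derived state '+') is shared by M and R — a synapomorphy uniting that clade.
Char. 3 (derived state '-') is shared by M, R, U, and V — a synapomorphy uniting that clade.
Most parsimonious ingroup topology: (P,((R,M),(U,V))).
U and V form a cherry on this tree, so they are sister taxa.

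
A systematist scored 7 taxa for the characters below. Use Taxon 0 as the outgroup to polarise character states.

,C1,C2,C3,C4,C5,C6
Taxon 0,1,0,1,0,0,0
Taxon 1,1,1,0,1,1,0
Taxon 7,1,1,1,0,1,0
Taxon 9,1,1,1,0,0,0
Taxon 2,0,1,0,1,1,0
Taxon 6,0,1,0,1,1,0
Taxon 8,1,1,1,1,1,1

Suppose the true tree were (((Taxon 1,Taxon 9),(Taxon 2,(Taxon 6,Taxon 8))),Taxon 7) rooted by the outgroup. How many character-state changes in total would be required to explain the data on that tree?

Map each character onto (((Taxon 1,Taxon 9),(Taxon 2,(Taxon 6,Taxon 8))),Taxon 7) (rooted by Taxon 0) and count the minimum state changes it requires (Fitch parsimony):
C1: 2; C2: 1; C3: 3; C4: 2; C5: 2; C6: 1.
Total tree length = 11.

11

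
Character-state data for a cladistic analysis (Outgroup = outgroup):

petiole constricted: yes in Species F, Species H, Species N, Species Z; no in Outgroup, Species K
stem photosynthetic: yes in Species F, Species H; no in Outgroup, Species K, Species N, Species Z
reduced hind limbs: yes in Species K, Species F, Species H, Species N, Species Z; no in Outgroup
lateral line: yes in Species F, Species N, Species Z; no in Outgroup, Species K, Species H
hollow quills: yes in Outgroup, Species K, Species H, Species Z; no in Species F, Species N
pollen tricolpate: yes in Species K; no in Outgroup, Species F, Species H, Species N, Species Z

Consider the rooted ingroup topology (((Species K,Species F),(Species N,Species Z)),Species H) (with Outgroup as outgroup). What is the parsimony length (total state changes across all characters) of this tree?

10

Map each character onto (((Species K,Species F),(Species N,Species Z)),Species H) (rooted by Outgroup) and count the minimum state changes it requires (Fitch parsimony):
petiole constricted: 2; stem photosynthetic: 2; reduced hind limbs: 1; lateral line: 2; hollow quills: 2; pollen tricolpate: 1.
Total tree length = 10.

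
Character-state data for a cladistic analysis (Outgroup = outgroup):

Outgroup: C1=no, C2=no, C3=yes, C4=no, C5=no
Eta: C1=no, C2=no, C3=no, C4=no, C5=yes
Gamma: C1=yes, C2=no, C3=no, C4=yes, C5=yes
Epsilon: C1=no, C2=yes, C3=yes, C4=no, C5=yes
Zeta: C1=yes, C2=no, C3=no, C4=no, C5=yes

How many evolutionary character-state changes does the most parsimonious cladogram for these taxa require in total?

Character polarity is set by the outgroup: the derived state is whichever differs from the outgroup's state, so for C3 the derived state is 'no', and for the remaining characters it is 'yes'.
C1: derived state 'yes' in Gamma and Zeta only — synapomorphy for {Gamma, Zeta}.
C2: derived state 'yes' in Epsilon only — an autapomorphy, so it tells us nothing about relationships among taxa.
Only Eta, Gamma, and Zeta show the derived state 'no' for C3, supporting them as a clade.
C4 (derived state 'yes') is unique to Gamma (autapomorphy; uninformative for grouping).
C5 (derived state 'yes') is shared by all ingroup taxa — unites the whole ingroup.
Most parsimonious ingroup topology: ((Eta,(Gamma,Zeta)),Epsilon).
Changes per character on this tree: C1: 1; C2: 1; C3: 1; C4: 1; C5: 1.
Total = 5.

5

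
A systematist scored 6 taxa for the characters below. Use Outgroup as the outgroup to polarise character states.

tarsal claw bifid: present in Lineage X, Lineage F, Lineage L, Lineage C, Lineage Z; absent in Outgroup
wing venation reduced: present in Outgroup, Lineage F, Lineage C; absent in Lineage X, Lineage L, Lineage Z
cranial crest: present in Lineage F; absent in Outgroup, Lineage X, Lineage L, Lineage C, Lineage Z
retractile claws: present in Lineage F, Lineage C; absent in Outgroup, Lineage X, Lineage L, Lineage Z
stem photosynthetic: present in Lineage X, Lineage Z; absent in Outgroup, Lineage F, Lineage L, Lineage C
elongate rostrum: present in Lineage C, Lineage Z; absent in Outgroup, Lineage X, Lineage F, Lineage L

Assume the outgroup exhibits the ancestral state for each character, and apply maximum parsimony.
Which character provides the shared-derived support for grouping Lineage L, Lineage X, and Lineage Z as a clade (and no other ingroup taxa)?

wing venation reduced

Character polarity is set by the outgroup: the derived state is whichever differs from the outgroup's state, so for wing venation reduced the derived state is 'absent', and for the remaining characters it is 'present'.
All ingroup taxa share the derived state 'present' for tarsal claw bifid; it defines the ingroup but does not resolve relationships within it.
wing venation reduced (derived state 'absent') is shared by Lineage L, Lineage X, and Lineage Z — a synapomorphy uniting that clade.
cranial crest (derived state 'present') is unique to Lineage F (autapomorphy; uninformative for grouping).
retractile claws (derived state 'present') is shared by Lineage C and Lineage F — a synapomorphy uniting that clade.
Only Lineage X and Lineage Z show the derived state 'present' for stem photosynthetic, supporting them as a clade.
elongate rostrum (state 'present') occurs in Lineage C and Lineage Z but conflicts with the nesting implied by the other characters — most parsimoniously interpreted as homoplasy.
Most parsimonious ingroup topology: (((Lineage X,Lineage Z),Lineage L),(Lineage F,Lineage C)).
The clade {Lineage L, Lineage X, Lineage Z} is supported by wing venation reduced: its derived state 'absent' occurs in exactly those taxa and in no other taxon (including the outgroup).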